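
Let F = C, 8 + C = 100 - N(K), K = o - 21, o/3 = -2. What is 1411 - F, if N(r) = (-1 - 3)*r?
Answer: 1427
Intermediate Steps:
o = -6 (o = 3*(-2) = -6)
K = -27 (K = -6 - 21 = -27)
N(r) = -4*r
C = -16 (C = -8 + (100 - (-4)*(-27)) = -8 + (100 - 1*108) = -8 + (100 - 108) = -8 - 8 = -16)
F = -16
1411 - F = 1411 - 1*(-16) = 1411 + 16 = 1427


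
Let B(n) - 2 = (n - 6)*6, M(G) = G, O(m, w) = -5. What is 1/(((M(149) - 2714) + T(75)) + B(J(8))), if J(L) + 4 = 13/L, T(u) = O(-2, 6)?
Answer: -4/10473 ≈ -0.00038193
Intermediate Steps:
T(u) = -5
J(L) = -4 + 13/L
B(n) = -34 + 6*n (B(n) = 2 + (n - 6)*6 = 2 + (-6 + n)*6 = 2 + (-36 + 6*n) = -34 + 6*n)
1/(((M(149) - 2714) + T(75)) + B(J(8))) = 1/(((149 - 2714) - 5) + (-34 + 6*(-4 + 13/8))) = 1/((-2565 - 5) + (-34 + 6*(-4 + 13*(⅛)))) = 1/(-2570 + (-34 + 6*(-4 + 13/8))) = 1/(-2570 + (-34 + 6*(-19/8))) = 1/(-2570 + (-34 - 57/4)) = 1/(-2570 - 193/4) = 1/(-10473/4) = -4/10473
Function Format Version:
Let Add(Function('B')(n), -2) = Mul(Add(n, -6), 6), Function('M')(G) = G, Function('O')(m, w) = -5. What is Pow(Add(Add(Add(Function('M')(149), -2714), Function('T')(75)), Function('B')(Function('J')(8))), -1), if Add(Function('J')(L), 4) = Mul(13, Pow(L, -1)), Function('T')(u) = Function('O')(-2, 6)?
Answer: Rational(-4, 10473) ≈ -0.00038193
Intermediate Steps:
Function('T')(u) = -5
Function('J')(L) = Add(-4, Mul(13, Pow(L, -1)))
Function('B')(n) = Add(-34, Mul(6, n)) (Function('B')(n) = Add(2, Mul(Add(n, -6), 6)) = Add(2, Mul(Add(-6, n), 6)) = Add(2, Add(-36, Mul(6, n))) = Add(-34, Mul(6, n)))
Pow(Add(Add(Add(Function('M')(149), -2714), Function('T')(75)), Function('B')(Function('J')(8))), -1) = Pow(Add(Add(Add(149, -2714), -5), Add(-34, Mul(6, Add(-4, Mul(13, Pow(8, -1)))))), -1) = Pow(Add(Add(-2565, -5), Add(-34, Mul(6, Add(-4, Mul(13, Rational(1, 8)))))), -1) = Pow(Add(-2570, Add(-34, Mul(6, Add(-4, Rational(13, 8))))), -1) = Pow(Add(-2570, Add(-34, Mul(6, Rational(-19, 8)))), -1) = Pow(Add(-2570, Add(-34, Rational(-57, 4))), -1) = Pow(Add(-2570, Rational(-193, 4)), -1) = Pow(Rational(-10473, 4), -1) = Rational(-4, 10473)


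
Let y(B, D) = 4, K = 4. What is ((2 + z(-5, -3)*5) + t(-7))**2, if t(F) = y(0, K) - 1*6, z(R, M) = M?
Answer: 225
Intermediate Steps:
t(F) = -2 (t(F) = 4 - 1*6 = 4 - 6 = -2)
((2 + z(-5, -3)*5) + t(-7))**2 = ((2 - 3*5) - 2)**2 = ((2 - 15) - 2)**2 = (-13 - 2)**2 = (-15)**2 = 225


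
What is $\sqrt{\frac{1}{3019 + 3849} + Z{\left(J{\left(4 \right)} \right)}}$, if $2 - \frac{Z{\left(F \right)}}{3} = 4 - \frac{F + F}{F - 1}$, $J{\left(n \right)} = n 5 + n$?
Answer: $\frac{\sqrt{1628253421}}{78982} \approx 0.5109$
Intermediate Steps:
$J{\left(n \right)} = 6 n$ ($J{\left(n \right)} = 5 n + n = 6 n$)
$Z{\left(F \right)} = -6 + \frac{6 F}{-1 + F}$ ($Z{\left(F \right)} = 6 - 3 \left(4 - \frac{F + F}{F - 1}\right) = 6 - 3 \left(4 - \frac{2 F}{-1 + F}\right) = 6 + \left(-12 + \frac{6 F}{-1 + F}\right) = -6 + \frac{6 F}{-1 + F}$)
$\sqrt{\frac{1}{3019 + 3849} + Z{\left(J{\left(4 \right)} \right)}} = \sqrt{\frac{1}{3019 + 3849} + \frac{6}{-1 + 6 \cdot 4}} = \sqrt{\frac{1}{6868} + \frac{6}{-1 + 24}} = \sqrt{\frac{1}{6868} + \frac{6}{23}} = \sqrt{\frac{41231}{157964}} = \frac{\sqrt{1628253421}}{78982}$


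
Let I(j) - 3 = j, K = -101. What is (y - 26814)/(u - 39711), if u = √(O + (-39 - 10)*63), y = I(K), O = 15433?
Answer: 1068702432/1576951175 + 26912*√12346/1576951175 ≈ 0.67960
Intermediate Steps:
I(j) = 3 + j
y = -98 (y = 3 - 101 = -98)
u = √12346 (u = √(15433 + (-39 - 10)*63) = √(15433 - 49*63) = √(15433 - 3087) = √12346 ≈ 111.11)
(y - 26814)/(u - 39711) = (-98 - 26814)/(√12346 - 39711) = -26912/(-39711 + √12346)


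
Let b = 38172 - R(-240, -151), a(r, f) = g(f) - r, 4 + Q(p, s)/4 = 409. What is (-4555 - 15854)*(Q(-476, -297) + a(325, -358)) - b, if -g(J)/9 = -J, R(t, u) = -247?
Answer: 39289724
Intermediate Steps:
Q(p, s) = 1620 (Q(p, s) = -16 + 4*409 = -16 + 1636 = 1620)
g(J) = 9*J (g(J) = -(-9)*J = 9*J)
a(r, f) = -r + 9*f (a(r, f) = 9*f - r = -r + 9*f)
b = 38419 (b = 38172 - 1*(-247) = 38172 + 247 = 38419)
(-4555 - 15854)*(Q(-476, -297) + a(325, -358)) - b = (-4555 - 15854)*(1620 + (-1*325 + 9*(-358))) - 1*38419 = -20409*(1620 + (-325 - 3222)) - 38419 = -20409*(1620 - 3547) - 38419 = -20409*(-1927) - 38419 = 39328143 - 38419 = 39289724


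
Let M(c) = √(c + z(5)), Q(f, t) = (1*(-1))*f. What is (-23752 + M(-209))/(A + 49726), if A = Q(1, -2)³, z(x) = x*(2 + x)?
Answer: -23752/49725 + I*√174/49725 ≈ -0.47767 + 0.00026528*I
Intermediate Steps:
Q(f, t) = -f
M(c) = √(35 + c) (M(c) = √(c + 5*(2 + 5)) = √(c + 5*7) = √(c + 35) = √(35 + c))
A = -1 (A = (-1*1)³ = (-1)³ = -1)
(-23752 + M(-209))/(A + 49726) = (-23752 + √(35 - 209))/(-1 + 49726) = (-23752 + √(-174))/49725 = (-23752 + I*√174)*(1/49725) = -23752/49725 + I*√174/49725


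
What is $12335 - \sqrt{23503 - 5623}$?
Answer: $12335 - 2 \sqrt{4470} \approx 12201.0$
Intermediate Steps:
$12335 - \sqrt{23503 - 5623} = 12335 - \sqrt{17880} = 12335 - 2 \sqrt{4470}$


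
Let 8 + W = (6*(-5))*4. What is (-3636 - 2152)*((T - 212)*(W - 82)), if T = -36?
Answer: -301439040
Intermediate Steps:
W = -128 (W = -8 + (6*(-5))*4 = -8 - 30*4 = -8 - 120 = -128)
(-3636 - 2152)*((T - 212)*(W - 82)) = (-3636 - 2152)*((-36 - 212)*(-128 - 82)) = -(-1435424)*(-210) = -5788*52080 = -301439040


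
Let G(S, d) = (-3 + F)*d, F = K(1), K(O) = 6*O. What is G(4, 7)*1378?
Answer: 28938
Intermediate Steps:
F = 6 (F = 6*1 = 6)
G(S, d) = 3*d (G(S, d) = (-3 + 6)*d = 3*d)
G(4, 7)*1378 = (3*7)*1378 = 21*1378 = 28938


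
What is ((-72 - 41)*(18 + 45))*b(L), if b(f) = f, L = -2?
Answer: 14238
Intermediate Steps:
((-72 - 41)*(18 + 45))*b(L) = ((-72 - 41)*(18 + 45))*(-2) = -113*63*(-2) = -7119*(-2) = 14238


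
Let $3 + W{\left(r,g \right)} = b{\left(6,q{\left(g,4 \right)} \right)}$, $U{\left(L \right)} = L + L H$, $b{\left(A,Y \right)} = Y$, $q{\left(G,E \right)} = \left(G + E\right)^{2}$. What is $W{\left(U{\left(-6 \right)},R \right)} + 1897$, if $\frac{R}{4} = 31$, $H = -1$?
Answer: $18278$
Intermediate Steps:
$q{\left(G,E \right)} = \left(E + G\right)^{2}$
$R = 124$ ($R = 4 \cdot 31 = 124$)
$U{\left(L \right)} = 0$ ($U{\left(L \right)} = L + L \left(-1\right) = L - L = 0$)
$W{\left(r,g \right)} = -3 + \left(4 + g\right)^{2}$
$W{\left(U{\left(-6 \right)},R \right)} + 1897 = \left(-3 + \left(4 + 124\right)^{2}\right) + 1897 = \left(-3 + 128^{2}\right) + 1897 = \left(-3 + 16384\right) + 1897 = 16381 + 1897 = 18278$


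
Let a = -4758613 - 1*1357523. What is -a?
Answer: 6116136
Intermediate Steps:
a = -6116136 (a = -4758613 - 1357523 = -6116136)
-a = -1*(-6116136) = 6116136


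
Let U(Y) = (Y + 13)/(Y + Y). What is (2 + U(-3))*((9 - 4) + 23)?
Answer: 28/3 ≈ 9.3333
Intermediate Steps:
U(Y) = (13 + Y)/(2*Y) (U(Y) = (13 + Y)/((2*Y)) = (13 + Y)*(1/(2*Y)) = (13 + Y)/(2*Y))
(2 + U(-3))*((9 - 4) + 23) = (2 + (½)*(13 - 3)/(-3))*((9 - 4) + 23) = (2 + (½)*(-⅓)*10)*(5 + 23) = (2 - 5/3)*28 = (⅓)*28 = 28/3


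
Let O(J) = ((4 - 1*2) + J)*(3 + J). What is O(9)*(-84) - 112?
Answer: -11200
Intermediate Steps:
O(J) = (2 + J)*(3 + J) (O(J) = ((4 - 2) + J)*(3 + J) = (2 + J)*(3 + J))
O(9)*(-84) - 112 = (6 + 9² + 5*9)*(-84) - 112 = (6 + 81 + 45)*(-84) - 112 = 132*(-84) - 112 = -11088 - 112 = -11200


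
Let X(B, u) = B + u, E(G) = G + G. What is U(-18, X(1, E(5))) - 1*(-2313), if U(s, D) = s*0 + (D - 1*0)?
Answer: 2324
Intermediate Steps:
E(G) = 2*G
U(s, D) = D (U(s, D) = 0 + (D + 0) = 0 + D = D)
U(-18, X(1, E(5))) - 1*(-2313) = (1 + 2*5) - 1*(-2313) = (1 + 10) + 2313 = 11 + 2313 = 2324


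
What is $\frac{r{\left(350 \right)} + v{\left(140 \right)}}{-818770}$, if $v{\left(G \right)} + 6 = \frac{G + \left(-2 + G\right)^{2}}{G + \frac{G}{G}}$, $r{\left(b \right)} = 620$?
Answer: $- \frac{52879}{57723285} \approx -0.00091608$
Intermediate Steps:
$v{\left(G \right)} = -6 + \frac{G + \left(-2 + G\right)^{2}}{1 + G}$ ($v{\left(G \right)} = -6 + \frac{G + \left(-2 + G\right)^{2}}{G + \frac{G}{G}} = -6 + \frac{G + \left(-2 + G\right)^{2}}{G + 1} = -6 + \frac{G + \left(-2 + G\right)^{2}}{1 + G}$)
$\frac{r{\left(350 \right)} + v{\left(140 \right)}}{-818770} = \frac{620 + \frac{-2 + 140^{2} - 1260}{1 + 140}}{-818770} = \left(620 + \frac{-2 + 19600 - 1260}{141}\right) \left(- \frac{1}{818770}\right) = \left(620 + \frac{1}{141} \cdot 18338\right) \left(- \frac{1}{818770}\right) = \left(620 + \frac{18338}{141}\right) \left(- \frac{1}{818770}\right) = \frac{105758}{141} \left(- \frac{1}{818770}\right) = - \frac{52879}{57723285}$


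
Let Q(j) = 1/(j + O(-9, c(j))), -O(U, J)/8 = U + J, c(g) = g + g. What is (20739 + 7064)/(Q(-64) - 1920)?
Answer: -28692696/1981439 ≈ -14.481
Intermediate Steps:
c(g) = 2*g
O(U, J) = -8*J - 8*U (O(U, J) = -8*(U + J) = -8*(J + U) = -8*J - 8*U)
Q(j) = 1/(72 - 15*j) (Q(j) = 1/(j + (-16*j - 8*(-9))) = 1/(j + (-16*j + 72)) = 1/(j + (72 - 16*j)) = 1/(72 - 15*j))
(20739 + 7064)/(Q(-64) - 1920) = (20739 + 7064)/(1/(3*(24 - 5*(-64))) - 1920) = 27803/(1/(3*(24 + 320)) - 1920) = 27803/((1/3)/344 - 1920) = 27803/((1/3)*(1/344) - 1920) = 27803/(1/1032 - 1920) = 27803/(-1981439/1032) = 27803*(-1032/1981439) = -28692696/1981439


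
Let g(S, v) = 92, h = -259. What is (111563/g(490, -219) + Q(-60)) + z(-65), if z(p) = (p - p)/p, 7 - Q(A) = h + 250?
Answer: 113035/92 ≈ 1228.6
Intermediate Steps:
Q(A) = 16 (Q(A) = 7 - (-259 + 250) = 7 - 1*(-9) = 7 + 9 = 16)
z(p) = 0 (z(p) = 0/p = 0)
(111563/g(490, -219) + Q(-60)) + z(-65) = (111563/92 + 16) + 0 = 113035/92 + 0 = 113035/92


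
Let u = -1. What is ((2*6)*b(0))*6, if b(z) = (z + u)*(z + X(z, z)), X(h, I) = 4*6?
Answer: -1728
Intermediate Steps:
X(h, I) = 24
b(z) = (-1 + z)*(24 + z) (b(z) = (z - 1)*(z + 24) = (-1 + z)*(24 + z))
((2*6)*b(0))*6 = ((2*6)*(-24 + 0² + 23*0))*6 = (12*(-24 + 0 + 0))*6 = (12*(-24))*6 = -288*6 = -1728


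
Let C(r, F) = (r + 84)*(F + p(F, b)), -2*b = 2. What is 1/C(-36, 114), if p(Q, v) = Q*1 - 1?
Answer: 1/10896 ≈ 9.1777e-5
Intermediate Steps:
b = -1 (b = -½*2 = -1)
p(Q, v) = -1 + Q (p(Q, v) = Q - 1 = -1 + Q)
C(r, F) = (-1 + 2*F)*(84 + r) (C(r, F) = (r + 84)*(F + (-1 + F)) = (84 + r)*(-1 + 2*F) = (-1 + 2*F)*(84 + r))
1/C(-36, 114) = 1/(-84 - 1*(-36) + 168*114 + 2*114*(-36)) = 1/(-84 + 36 + 19152 - 8208) = 1/10896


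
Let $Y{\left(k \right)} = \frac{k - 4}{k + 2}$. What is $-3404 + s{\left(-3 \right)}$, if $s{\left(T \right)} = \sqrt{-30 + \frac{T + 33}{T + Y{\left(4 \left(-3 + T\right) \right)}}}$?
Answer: $-3404 + \frac{30 i \sqrt{19}}{19} \approx -3404.0 + 6.8825 i$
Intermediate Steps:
$Y{\left(k \right)} = \frac{-4 + k}{2 + k}$
$s{\left(T \right)} = \sqrt{-30 + \frac{33 + T}{T + \frac{-16 + 4 T}{-10 + 4 T}}}$ ($s{\left(T \right)} = \sqrt{-30 + \frac{T + 33}{T + \frac{-4 + 4 \left(-3 + T\right)}{2 + 4 \left(-3 + T\right)}}} = \sqrt{-30 + \frac{33 + T}{T + \frac{-4 + \left(-12 + 4 T\right)}{2 + \left(-12 + 4 T\right)}}} = \sqrt{-30 + \frac{33 + T}{T + \frac{-16 + 4 T}{-10 + 4 T}}}$)
$-3404 + s{\left(-3 \right)} = -3404 + \sqrt{\frac{75 - 58 \left(-3\right)^{2} + 151 \left(-3\right)}{-8 - -9 + 2 \left(-3\right)^{2}}} = -3404 + \sqrt{\frac{75 - 522 - 453}{-8 + 9 + 2 \cdot 9}} = -3404 + \sqrt{\frac{75 - 522 - 453}{-8 + 9 + 18}} = -3404 + \sqrt{\frac{1}{19} \left(-900\right)} = -3404 + \sqrt{- \frac{900}{19}} = -3404 + \frac{30 i \sqrt{19}}{19}$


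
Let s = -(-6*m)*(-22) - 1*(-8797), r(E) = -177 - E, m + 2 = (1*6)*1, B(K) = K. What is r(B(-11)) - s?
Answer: -8435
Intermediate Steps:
m = 4 (m = -2 + (1*6)*1 = -2 + 6*1 = -2 + 6 = 4)
s = 8269 (s = -(-6*4)*(-22) - 1*(-8797) = -(-24)*(-22) + 8797 = -1*528 + 8797 = -528 + 8797 = 8269)
r(B(-11)) - s = (-177 - 1*(-11)) - 1*8269 = (-177 + 11) - 8269 = -166 - 8269 = -8435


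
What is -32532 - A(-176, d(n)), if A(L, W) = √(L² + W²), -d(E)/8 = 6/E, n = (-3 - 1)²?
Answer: -32532 - √30985 ≈ -32708.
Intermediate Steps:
n = 16 (n = (-4)² = 16)
d(E) = -48/E
-32532 - A(-176, d(n)) = -32532 - √((-176)² + (-48/16)²) = -32532 - √(30976 + (-48*1/16)²) = -32532 - √(30976 + (-3)²) = -32532 - √(30976 + 9) = -32532 - √30985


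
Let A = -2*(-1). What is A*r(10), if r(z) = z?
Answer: 20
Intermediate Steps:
A = 2
A*r(10) = 2*10 = 20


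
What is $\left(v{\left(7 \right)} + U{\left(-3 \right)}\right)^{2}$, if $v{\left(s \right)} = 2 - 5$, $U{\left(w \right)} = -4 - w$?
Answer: $16$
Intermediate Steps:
$v{\left(s \right)} = -3$
$\left(v{\left(7 \right)} + U{\left(-3 \right)}\right)^{2} = \left(-3 - 1\right)^{2} = \left(-4\right)^{2} = 16$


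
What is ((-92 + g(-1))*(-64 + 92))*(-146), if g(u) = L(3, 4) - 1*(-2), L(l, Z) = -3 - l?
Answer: 392448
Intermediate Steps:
g(u) = -4 (g(u) = (-3 - 1*3) - 1*(-2) = (-3 - 3) + 2 = -6 + 2 = -4)
((-92 + g(-1))*(-64 + 92))*(-146) = ((-92 - 4)*(-64 + 92))*(-146) = -96*28*(-146) = -2688*(-146) = 392448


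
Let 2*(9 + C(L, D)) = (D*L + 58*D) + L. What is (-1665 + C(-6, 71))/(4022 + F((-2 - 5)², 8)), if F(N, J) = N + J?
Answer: 169/4079 ≈ 0.041432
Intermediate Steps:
F(N, J) = J + N
C(L, D) = -9 + L/2 + 29*D + D*L/2 (C(L, D) = -9 + ((D*L + 58*D) + L)/2 = -9 + ((58*D + D*L) + L)/2 = -9 + (L + 58*D + D*L)/2 = -9 + (L/2 + 29*D + D*L/2) = -9 + L/2 + 29*D + D*L/2)
(-1665 + C(-6, 71))/(4022 + F((-2 - 5)², 8)) = (-1665 + (-9 + (½)*(-6) + 29*71 + (½)*71*(-6)))/(4022 + (8 + (-2 - 5)²)) = (-1665 + (-9 - 3 + 2059 - 213))/(4022 + (8 + (-7)²)) = (-1665 + 1834)/(4022 + (8 + 49)) = 169/(4022 + 57) = 169/4079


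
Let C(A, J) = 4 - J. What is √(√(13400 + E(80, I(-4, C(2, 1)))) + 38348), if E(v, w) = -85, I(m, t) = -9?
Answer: √(38348 + √13315) ≈ 196.12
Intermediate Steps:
√(√(13400 + E(80, I(-4, C(2, 1)))) + 38348) = √(√(13400 - 85) + 38348) = √(√13315 + 38348) = √(38348 + √13315)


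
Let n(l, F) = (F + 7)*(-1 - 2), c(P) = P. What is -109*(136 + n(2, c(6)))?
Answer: -10573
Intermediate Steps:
n(l, F) = -21 - 3*F (n(l, F) = (7 + F)*(-3) = -21 - 3*F)
-109*(136 + n(2, c(6))) = -109*(136 + (-21 - 3*6)) = -109*(136 + (-21 - 18)) = -109*(136 - 39) = -109*97 = -10573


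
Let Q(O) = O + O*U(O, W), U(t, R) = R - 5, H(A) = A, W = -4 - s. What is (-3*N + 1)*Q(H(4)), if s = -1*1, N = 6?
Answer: 476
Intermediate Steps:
s = -1
W = -3 (W = -4 - 1*(-1) = -4 + 1 = -3)
U(t, R) = -5 + R
Q(O) = -7*O (Q(O) = O + O*(-5 - 3) = O + O*(-8) = O - 8*O = -7*O)
(-3*N + 1)*Q(H(4)) = (-3*6 + 1)*(-7*4) = (-18 + 1)*(-28) = -17*(-28) = 476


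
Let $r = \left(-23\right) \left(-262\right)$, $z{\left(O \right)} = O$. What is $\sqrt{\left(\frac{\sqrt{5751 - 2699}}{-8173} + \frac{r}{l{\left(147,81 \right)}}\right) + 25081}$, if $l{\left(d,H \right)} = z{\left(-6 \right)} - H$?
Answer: $\frac{\sqrt{12645771574664283 - 123722874 \sqrt{763}}}{711051} \approx 158.15$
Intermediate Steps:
$l{\left(d,H \right)} = -6 - H$
$r = 6026$
$\sqrt{\left(\frac{\sqrt{5751 - 2699}}{-8173} + \frac{r}{l{\left(147,81 \right)}}\right) + 25081} = \sqrt{\left(\frac{\sqrt{5751 - 2699}}{-8173} + \frac{6026}{-6 - 81}\right) + 25081} = \sqrt{\left(\sqrt{3052} \left(- \frac{1}{8173}\right) + \frac{6026}{-6 - 81}\right) + 25081} = \sqrt{\left(2 \sqrt{763} \left(- \frac{1}{8173}\right) + \frac{6026}{-87}\right) + 25081} = \sqrt{\left(- \frac{2 \sqrt{763}}{8173} + 6026 \left(- \frac{1}{87}\right)\right) + 25081} = \sqrt{\left(- \frac{2 \sqrt{763}}{8173} - \frac{6026}{87}\right) + 25081} = \sqrt{\left(- \frac{6026}{87} - \frac{2 \sqrt{763}}{8173}\right) + 25081} = \sqrt{\frac{2176021}{87} - \frac{2 \sqrt{763}}{8173}}$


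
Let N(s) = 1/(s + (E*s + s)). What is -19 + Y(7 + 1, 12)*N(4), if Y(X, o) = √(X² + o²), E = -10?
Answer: -19 - √13/8 ≈ -19.451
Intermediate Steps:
N(s) = -1/(8*s) (N(s) = 1/(s + (-10*s + s)) = 1/(s - 9*s) = 1/(-8*s) = -1/(8*s))
-19 + Y(7 + 1, 12)*N(4) = -19 + √((7 + 1)² + 12²)*(-⅛/4) = -19 + √(8² + 144)*(-⅛*¼) = -19 + √(64 + 144)*(-1/32) = -19 + √208*(-1/32) = -19 + (4*√13)*(-1/32) = -19 - √13/8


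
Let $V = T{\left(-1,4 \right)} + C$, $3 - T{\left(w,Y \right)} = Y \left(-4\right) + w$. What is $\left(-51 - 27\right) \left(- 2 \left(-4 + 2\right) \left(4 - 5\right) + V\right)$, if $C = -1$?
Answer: $-1170$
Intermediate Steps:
$T{\left(w,Y \right)} = 3 - w + 4 Y$ ($T{\left(w,Y \right)} = 3 - \left(Y \left(-4\right) + w\right) = 3 - \left(- 4 Y + w\right) = 3 - \left(w - 4 Y\right) = 3 + \left(- w + 4 Y\right) = 3 - w + 4 Y$)
$V = 19$ ($V = \left(3 - -1 + 4 \cdot 4\right) - 1 = \left(3 + 1 + 16\right) - 1 = 20 - 1 = 19$)
$\left(-51 - 27\right) \left(- 2 \left(-4 + 2\right) \left(4 - 5\right) + V\right) = \left(-51 - 27\right) \left(- 2 \left(-4 + 2\right) \left(4 - 5\right) + 19\right) = - 78 \left(- 2 \left(\left(-2\right) \left(-1\right)\right) + 19\right) = - 78 \left(\left(-2\right) 2 + 19\right) = - 78 \left(-4 + 19\right) = \left(-78\right) 15 = -1170$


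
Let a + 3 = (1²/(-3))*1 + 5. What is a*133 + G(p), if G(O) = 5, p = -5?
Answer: 680/3 ≈ 226.67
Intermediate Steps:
a = 5/3 (a = -3 + ((1²/(-3))*1 + 5) = -3 + ((1*(-⅓))*1 + 5) = -3 + (-⅓*1 + 5) = -3 + (-⅓ + 5) = -3 + 14/3 = 5/3 ≈ 1.6667)
a*133 + G(p) = (5/3)*133 + 5 = 665/3 + 5 = 680/3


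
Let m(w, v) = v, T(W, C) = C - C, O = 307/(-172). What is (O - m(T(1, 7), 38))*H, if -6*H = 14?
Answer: 15967/172 ≈ 92.831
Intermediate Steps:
H = -7/3 (H = -⅙*14 = -7/3 ≈ -2.3333)
O = -307/172 (O = 307*(-1/172) = -307/172 ≈ -1.7849)
T(W, C) = 0
(O - m(T(1, 7), 38))*H = (-307/172 - 1*38)*(-7/3) = (-307/172 - 38)*(-7/3) = -6843/172*(-7/3) = 15967/172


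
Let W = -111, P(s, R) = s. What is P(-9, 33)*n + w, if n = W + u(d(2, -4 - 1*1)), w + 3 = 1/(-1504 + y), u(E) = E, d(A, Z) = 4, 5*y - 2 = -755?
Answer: 7942075/8273 ≈ 960.00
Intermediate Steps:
y = -753/5 (y = ⅖ + (⅕)*(-755) = ⅖ - 151 = -753/5 ≈ -150.60)
w = -24824/8273 (w = -3 + 1/(-1504 - 753/5) = -3 + 1/(-8273/5) = -3 - 5/8273 = -24824/8273 ≈ -3.0006)
n = -107 (n = -111 + 4 = -107)
P(-9, 33)*n + w = -9*(-107) - 24824/8273 = 963 - 24824/8273 = 7942075/8273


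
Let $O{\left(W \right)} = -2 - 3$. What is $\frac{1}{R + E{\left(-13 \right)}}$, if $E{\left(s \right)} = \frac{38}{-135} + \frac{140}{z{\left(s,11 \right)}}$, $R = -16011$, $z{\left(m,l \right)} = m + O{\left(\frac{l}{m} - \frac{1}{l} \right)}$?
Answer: $- \frac{135}{2162573} \approx -6.2426 \cdot 10^{-5}$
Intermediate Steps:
$O{\left(W \right)} = -5$
$z{\left(m,l \right)} = -5 + m$ ($z{\left(m,l \right)} = m - 5 = -5 + m$)
$E{\left(s \right)} = - \frac{38}{135} + \frac{140}{-5 + s}$ ($E{\left(s \right)} = \frac{38}{-135} + \frac{140}{-5 + s} = 38 \left(- \frac{1}{135}\right) + \frac{140}{-5 + s} = - \frac{38}{135} + \frac{140}{-5 + s}$)
$\frac{1}{R + E{\left(-13 \right)}} = \frac{1}{-16011 + \frac{2 \left(9545 - -247\right)}{135 \left(-5 - 13\right)}} = \frac{1}{-16011 + \frac{2 \left(9545 + 247\right)}{135 \left(-18\right)}} = \frac{1}{-16011 + \frac{2}{135} \left(- \frac{1}{18}\right) 9792} = \frac{1}{-16011 - \frac{1088}{135}} = \frac{1}{- \frac{2162573}{135}} = - \frac{135}{2162573}$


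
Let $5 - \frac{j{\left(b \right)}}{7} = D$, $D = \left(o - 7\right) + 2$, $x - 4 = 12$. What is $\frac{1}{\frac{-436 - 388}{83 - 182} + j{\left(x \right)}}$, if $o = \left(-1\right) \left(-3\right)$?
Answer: $\frac{99}{5675} \approx 0.017445$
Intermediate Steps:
$x = 16$ ($x = 4 + 12 = 16$)
$o = 3$
$D = -2$ ($D = \left(3 - 7\right) + 2 = -4 + 2 = -2$)
$j{\left(b \right)} = 49$ ($j{\left(b \right)} = 35 - -14 = 35 + 14 = 49$)
$\frac{1}{\frac{-436 - 388}{83 - 182} + j{\left(x \right)}} = \frac{1}{\frac{-436 - 388}{83 - 182} + 49} = \frac{1}{- \frac{824}{83 - 182} + 49} = \frac{1}{- \frac{824}{-99} + 49} = \frac{1}{\left(-824\right) \left(- \frac{1}{99}\right) + 49} = \frac{1}{\frac{824}{99} + 49} = \frac{1}{\frac{5675}{99}} = \frac{99}{5675}$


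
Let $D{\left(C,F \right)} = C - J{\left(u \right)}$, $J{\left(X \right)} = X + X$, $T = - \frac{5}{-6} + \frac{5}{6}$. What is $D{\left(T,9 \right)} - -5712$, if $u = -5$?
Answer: $\frac{17171}{3} \approx 5723.7$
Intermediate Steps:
$T = \frac{5}{3}$ ($T = \left(-5\right) \left(- \frac{1}{6}\right) + 5 \cdot \frac{1}{6} = \frac{5}{6} + \frac{5}{6} = \frac{5}{3} \approx 1.6667$)
$J{\left(X \right)} = 2 X$
$D{\left(C,F \right)} = 10 + C$ ($D{\left(C,F \right)} = C - 2 \left(-5\right) = C - -10 = C + 10 = 10 + C$)
$D{\left(T,9 \right)} - -5712 = \left(10 + \frac{5}{3}\right) - -5712 = \frac{35}{3} + 5712 = \frac{17171}{3}$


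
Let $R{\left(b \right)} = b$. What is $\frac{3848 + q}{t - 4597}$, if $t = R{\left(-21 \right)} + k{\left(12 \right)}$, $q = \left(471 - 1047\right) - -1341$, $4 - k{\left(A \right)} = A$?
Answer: $- \frac{4613}{4626} \approx -0.99719$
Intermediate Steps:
$k{\left(A \right)} = 4 - A$
$q = 765$ ($q = \left(471 - 1047\right) + 1341 = -576 + 1341 = 765$)
$t = -29$ ($t = -21 + \left(4 - 12\right) = -21 - 8 = -29$)
$\frac{3848 + q}{t - 4597} = \frac{3848 + 765}{-29 - 4597} = \frac{4613}{-4626} = 4613 \left(- \frac{1}{4626}\right) = - \frac{4613}{4626}$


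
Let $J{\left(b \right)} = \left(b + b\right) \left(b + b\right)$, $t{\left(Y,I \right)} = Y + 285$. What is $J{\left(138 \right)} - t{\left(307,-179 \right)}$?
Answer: $75584$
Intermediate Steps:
$t{\left(Y,I \right)} = 285 + Y$
$J{\left(b \right)} = 4 b^{2}$ ($J{\left(b \right)} = 2 b 2 b = 4 b^{2}$)
$J{\left(138 \right)} - t{\left(307,-179 \right)} = 4 \cdot 138^{2} - \left(285 + 307\right) = 4 \cdot 19044 - 592 = 76176 - 592 = 75584$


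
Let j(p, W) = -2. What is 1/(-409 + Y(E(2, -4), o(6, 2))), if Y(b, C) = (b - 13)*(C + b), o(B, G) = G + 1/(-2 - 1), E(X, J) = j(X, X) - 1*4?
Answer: -3/980 ≈ -0.0030612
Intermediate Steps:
E(X, J) = -6 (E(X, J) = -2 - 1*4 = -2 - 4 = -6)
o(B, G) = -⅓ + G (o(B, G) = G + 1/(-3) = G - ⅓ = -⅓ + G)
Y(b, C) = (-13 + b)*(C + b)
1/(-409 + Y(E(2, -4), o(6, 2))) = 1/(-409 + ((-6)² - 13*(-⅓ + 2) - 13*(-6) + (-⅓ + 2)*(-6))) = 1/(-409 + (36 - 13*5/3 + 78 + (5/3)*(-6))) = 1/(-409 + (36 - 65/3 + 78 - 10)) = 1/(-409 + 247/3) = 1/(-980/3) = -3/980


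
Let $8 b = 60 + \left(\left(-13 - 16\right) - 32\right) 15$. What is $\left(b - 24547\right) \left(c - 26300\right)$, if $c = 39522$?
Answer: $- \frac{1303894141}{4} \approx -3.2597 \cdot 10^{8}$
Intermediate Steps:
$b = - \frac{855}{8}$ ($b = \frac{60 + \left(\left(-13 - 16\right) - 32\right) 15}{8} = \frac{60 + \left(-29 - 32\right) 15}{8} = \frac{60 - 915}{8} = \frac{1}{8} \left(-855\right) = - \frac{855}{8} \approx -106.88$)
$\left(b - 24547\right) \left(c - 26300\right) = \left(- \frac{855}{8} - 24547\right) \left(39522 - 26300\right) = \left(- \frac{197231}{8}\right) 13222 = - \frac{1303894141}{4}$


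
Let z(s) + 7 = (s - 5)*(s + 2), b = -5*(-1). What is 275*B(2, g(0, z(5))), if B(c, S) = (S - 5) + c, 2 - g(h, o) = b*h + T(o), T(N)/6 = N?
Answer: 11275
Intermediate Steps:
b = 5
z(s) = -7 + (-5 + s)*(2 + s) (z(s) = -7 + (s - 5)*(s + 2) = -7 + (-5 + s)*(2 + s))
T(N) = 6*N
g(h, o) = 2 - 6*o - 5*h (g(h, o) = 2 - (5*h + 6*o) = 2 + (-6*o - 5*h) = 2 - 6*o - 5*h)
B(c, S) = -5 + S + c (B(c, S) = (-5 + S) + c = -5 + S + c)
275*B(2, g(0, z(5))) = 275*(-5 + (2 - 6*(-17 + 5² - 3*5) - 5*0) + 2) = 275*(-5 + (2 - 6*(-17 + 25 - 15) + 0) + 2) = 275*(-5 + (2 - 6*(-7) + 0) + 2) = 275*(-5 + (2 + 42 + 0) + 2) = 275*(-5 + 44 + 2) = 275*41 = 11275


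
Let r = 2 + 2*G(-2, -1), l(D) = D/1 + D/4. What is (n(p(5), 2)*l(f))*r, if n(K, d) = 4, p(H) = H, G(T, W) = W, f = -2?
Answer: 0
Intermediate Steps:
l(D) = 5*D/4 (l(D) = D*1 + D*(1/4) = D + D/4 = 5*D/4)
r = 0 (r = 2 + 2*(-1) = 2 - 2 = 0)
(n(p(5), 2)*l(f))*r = (4*((5/4)*(-2)))*0 = (4*(-5/2))*0 = -10*0 = 0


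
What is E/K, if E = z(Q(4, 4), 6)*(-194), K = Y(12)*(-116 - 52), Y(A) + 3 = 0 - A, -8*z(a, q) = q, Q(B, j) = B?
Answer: 97/1680 ≈ 0.057738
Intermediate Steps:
z(a, q) = -q/8
Y(A) = -3 - A (Y(A) = -3 + (0 - A) = -3 - A)
K = 2520 (K = (-3 - 1*12)*(-116 - 52) = (-3 - 12)*(-168) = -15*(-168) = 2520)
E = 291/2 (E = -1/8*6*(-194) = -3/4*(-194) = 291/2 ≈ 145.50)
E/K = (291/2)/2520 = (291/2)*(1/2520) = 97/1680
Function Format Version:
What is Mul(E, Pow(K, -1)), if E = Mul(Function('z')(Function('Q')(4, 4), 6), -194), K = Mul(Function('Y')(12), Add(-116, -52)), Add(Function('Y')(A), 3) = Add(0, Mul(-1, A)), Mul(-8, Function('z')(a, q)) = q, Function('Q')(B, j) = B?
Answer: Rational(97, 1680) ≈ 0.057738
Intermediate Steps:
Function('z')(a, q) = Mul(Rational(-1, 8), q)
Function('Y')(A) = Add(-3, Mul(-1, A)) (Function('Y')(A) = Add(-3, Add(0, Mul(-1, A))) = Add(-3, Mul(-1, A)))
K = 2520 (K = Mul(Add(-3, Mul(-1, 12)), Add(-116, -52)) = Mul(Add(-3, -12), -168) = Mul(-15, -168) = 2520)
E = Rational(291, 2) (E = Mul(Mul(Rational(-1, 8), 6), -194) = Mul(Rational(-3, 4), -194) = Rational(291, 2) ≈ 145.50)
Mul(E, Pow(K, -1)) = Mul(Rational(291, 2), Pow(2520, -1)) = Mul(Rational(291, 2), Rational(1, 2520)) = Rational(97, 1680)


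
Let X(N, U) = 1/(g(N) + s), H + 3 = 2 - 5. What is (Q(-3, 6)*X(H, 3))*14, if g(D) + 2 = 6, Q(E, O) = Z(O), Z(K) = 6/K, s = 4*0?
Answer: 7/2 ≈ 3.5000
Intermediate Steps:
s = 0
Q(E, O) = 6/O
g(D) = 4 (g(D) = -2 + 6 = 4)
H = -6 (H = -3 + (2 - 5) = -3 - 3 = -6)
X(N, U) = 1/4 (X(N, U) = 1/(4 + 0) = 1/4)
(Q(-3, 6)*X(H, 3))*14 = ((6/6)*(1/4))*14 = ((6*(1/6))*(1/4))*14 = (1*(1/4))*14 = (1/4)*14 = 7/2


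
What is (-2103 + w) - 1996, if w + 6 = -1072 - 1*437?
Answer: -5614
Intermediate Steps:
w = -1515 (w = -6 + (-1072 - 1*437) = -6 + (-1072 - 437) = -6 - 1509 = -1515)
(-2103 + w) - 1996 = (-2103 - 1515) - 1996 = -3618 - 1996 = -5614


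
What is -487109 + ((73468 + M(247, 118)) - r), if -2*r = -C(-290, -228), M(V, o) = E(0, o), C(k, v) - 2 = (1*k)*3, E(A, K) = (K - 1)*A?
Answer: -413207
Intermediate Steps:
E(A, K) = A*(-1 + K) (E(A, K) = (-1 + K)*A = A*(-1 + K))
C(k, v) = 2 + 3*k (C(k, v) = 2 + (1*k)*3 = 2 + k*3 = 2 + 3*k)
M(V, o) = 0 (M(V, o) = 0*(-1 + o) = 0)
r = -434 (r = -(-1)*(2 + 3*(-290))/2 = -(-1)*(2 - 870)/2 = -(-1)*(-868)/2 = -½*868 = -434)
-487109 + ((73468 + M(247, 118)) - r) = -487109 + ((73468 + 0) - 1*(-434)) = -487109 + (73468 + 434) = -487109 + 73902 = -413207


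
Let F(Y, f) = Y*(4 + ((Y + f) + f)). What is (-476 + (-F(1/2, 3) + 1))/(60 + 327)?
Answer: -1921/1548 ≈ -1.2410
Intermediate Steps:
F(Y, f) = Y*(4 + Y + 2*f) (F(Y, f) = Y*(4 + (Y + 2*f)) = Y*(4 + Y + 2*f))
(-476 + (-F(1/2, 3) + 1))/(60 + 327) = (-476 + (-(4 + 1/2 + 2*3)/2 + 1))/(60 + 327) = (-476 + (-(4 + ½ + 6)/2 + 1))/387 = (-476 + (-21/(2*2) + 1))*(1/387) = (-476 + (-1*21/4 + 1))*(1/387) = (-476 + (-21/4 + 1))*(1/387) = (-476 - 17/4)*(1/387) = -1921/4*1/387 = -1921/1548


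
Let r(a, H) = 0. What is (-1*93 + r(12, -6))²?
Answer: 8649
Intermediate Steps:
(-1*93 + r(12, -6))² = (-1*93 + 0)² = (-93 + 0)² = (-93)² = 8649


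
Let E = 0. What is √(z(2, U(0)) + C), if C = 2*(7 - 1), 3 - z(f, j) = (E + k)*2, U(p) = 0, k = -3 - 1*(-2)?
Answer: √17 ≈ 4.1231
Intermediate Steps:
k = -1 (k = -3 + 2 = -1)
z(f, j) = 5 (z(f, j) = 3 - (0 - 1)*2 = 3 - (-1)*2 = 3 - 1*(-2) = 3 + 2 = 5)
C = 12 (C = 2*6 = 12)
√(z(2, U(0)) + C) = √(5 + 12) = √17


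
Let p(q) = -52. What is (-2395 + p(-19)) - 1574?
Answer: -4021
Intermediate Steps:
(-2395 + p(-19)) - 1574 = (-2395 - 52) - 1574 = -2447 - 1574 = -4021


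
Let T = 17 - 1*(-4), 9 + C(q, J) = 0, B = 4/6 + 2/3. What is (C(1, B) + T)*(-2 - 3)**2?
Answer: 300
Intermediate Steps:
B = 4/3 (B = 4*(1/6) + 2*(1/3) = 2/3 + 2/3 = 4/3 ≈ 1.3333)
C(q, J) = -9 (C(q, J) = -9 + 0 = -9)
T = 21 (T = 17 + 4 = 21)
(C(1, B) + T)*(-2 - 3)**2 = (-9 + 21)*(-2 - 3)**2 = 12*(-5)**2 = 12*25 = 300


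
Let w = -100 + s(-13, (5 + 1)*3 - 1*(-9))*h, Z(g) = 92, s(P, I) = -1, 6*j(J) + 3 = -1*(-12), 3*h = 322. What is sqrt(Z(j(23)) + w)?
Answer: I*sqrt(1038)/3 ≈ 10.739*I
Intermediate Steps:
h = 322/3 (h = (1/3)*322 = 322/3 ≈ 107.33)
j(J) = 3/2 (j(J) = -1/2 + (-1*(-12))/6 = -1/2 + (1/6)*12 = -1/2 + 2 = 3/2)
w = -622/3 (w = -100 - 1*322/3 = -100 - 322/3 = -622/3 ≈ -207.33)
sqrt(Z(j(23)) + w) = sqrt(92 - 622/3) = sqrt(-346/3) = I*sqrt(1038)/3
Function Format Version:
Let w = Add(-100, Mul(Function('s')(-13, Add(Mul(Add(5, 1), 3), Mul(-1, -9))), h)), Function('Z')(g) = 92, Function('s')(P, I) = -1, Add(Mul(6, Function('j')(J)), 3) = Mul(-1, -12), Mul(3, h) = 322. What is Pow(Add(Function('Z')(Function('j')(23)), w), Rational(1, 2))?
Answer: Mul(Rational(1, 3), I, Pow(1038, Rational(1, 2))) ≈ Mul(10.739, I)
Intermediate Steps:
h = Rational(322, 3) (h = Mul(Rational(1, 3), 322) = Rational(322, 3) ≈ 107.33)
Function('j')(J) = Rational(3, 2) (Function('j')(J) = Add(Rational(-1, 2), Mul(Rational(1, 6), Mul(-1, -12))) = Add(Rational(-1, 2), Mul(Rational(1, 6), 12)) = Add(Rational(-1, 2), 2) = Rational(3, 2))
w = Rational(-622, 3) (w = Add(-100, Mul(-1, Rational(322, 3))) = Add(-100, Rational(-322, 3)) = Rational(-622, 3) ≈ -207.33)
Pow(Add(Function('Z')(Function('j')(23)), w), Rational(1, 2)) = Pow(Add(92, Rational(-622, 3)), Rational(1, 2)) = Pow(Rational(-346, 3), Rational(1, 2)) = Mul(Rational(1, 3), I, Pow(1038, Rational(1, 2)))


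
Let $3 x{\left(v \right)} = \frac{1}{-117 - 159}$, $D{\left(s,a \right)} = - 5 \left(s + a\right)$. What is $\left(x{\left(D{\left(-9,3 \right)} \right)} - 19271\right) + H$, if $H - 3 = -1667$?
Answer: $- \frac{17334181}{828} \approx -20935.0$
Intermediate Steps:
$H = -1664$ ($H = 3 - 1667 = -1664$)
$D{\left(s,a \right)} = - 5 a - 5 s$ ($D{\left(s,a \right)} = - 5 \left(a + s\right) = - 5 a - 5 s$)
$x{\left(v \right)} = - \frac{1}{828}$ ($x{\left(v \right)} = \frac{1}{3 \left(-117 - 159\right)} = \frac{1}{3 \left(-276\right)} = \frac{1}{3} \left(- \frac{1}{276}\right) = - \frac{1}{828}$)
$\left(x{\left(D{\left(-9,3 \right)} \right)} - 19271\right) + H = \left(- \frac{1}{828} - 19271\right) - 1664 = - \frac{15956389}{828} - 1664 = - \frac{17334181}{828}$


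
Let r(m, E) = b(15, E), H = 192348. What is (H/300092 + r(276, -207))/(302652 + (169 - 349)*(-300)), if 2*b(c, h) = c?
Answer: 31321/1372159128 ≈ 2.2826e-5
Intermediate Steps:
b(c, h) = c/2
r(m, E) = 15/2 (r(m, E) = (1/2)*15 = 15/2)
(H/300092 + r(276, -207))/(302652 + (169 - 349)*(-300)) = (192348/300092 + 15/2)/(302652 + (169 - 349)*(-300)) = (192348*(1/300092) + 15/2)/(302652 - 180*(-300)) = (3699/5771 + 15/2)/(302652 + 54000) = (93963/11542)/356652 = (93963/11542)*(1/356652) = 31321/1372159128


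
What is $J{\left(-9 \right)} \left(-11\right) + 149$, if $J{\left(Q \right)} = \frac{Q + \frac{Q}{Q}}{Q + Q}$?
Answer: $\frac{1297}{9} \approx 144.11$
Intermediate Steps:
$J{\left(Q \right)} = \frac{1 + Q}{2 Q}$ ($J{\left(Q \right)} = \frac{Q + 1}{2 Q} = \left(1 + Q\right) \frac{1}{2 Q} = \frac{1 + Q}{2 Q}$)
$J{\left(-9 \right)} \left(-11\right) + 149 = \frac{1 - 9}{2 \left(-9\right)} \left(-11\right) + 149 = \frac{1}{2} \left(- \frac{1}{9}\right) \left(-8\right) \left(-11\right) + 149 = \frac{4}{9} \left(-11\right) + 149 = - \frac{44}{9} + 149 = \frac{1297}{9}$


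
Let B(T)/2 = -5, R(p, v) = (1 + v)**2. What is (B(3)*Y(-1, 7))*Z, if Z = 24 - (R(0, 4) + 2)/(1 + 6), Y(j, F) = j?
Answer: 1410/7 ≈ 201.43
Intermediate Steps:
B(T) = -10 (B(T) = 2*(-5) = -10)
Z = 141/7 (Z = 24 - ((1 + 4)**2 + 2)/(1 + 6) = 24 - (5**2 + 2)/7 = 24 - (25 + 2)/7 = 24 - 27/7 = 141/7 ≈ 20.143)
(B(3)*Y(-1, 7))*Z = -10*(-1)*(141/7) = 10*(141/7) = 1410/7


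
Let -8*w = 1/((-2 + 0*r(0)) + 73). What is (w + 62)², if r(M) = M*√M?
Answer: 1240096225/322624 ≈ 3843.8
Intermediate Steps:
r(M) = M^(3/2)
w = -1/568 (w = -1/(8*((-2 + 0*0^(3/2)) + 73)) = -1/(8*((-2 + 0*0) + 73)) = -1/(8*((-2 + 0) + 73)) = -1/(8*(-2 + 73)) = -⅛/71 = -⅛*1/71 = -1/568 ≈ -0.0017606)
(w + 62)² = (-1/568 + 62)² = (35215/568)² = 1240096225/322624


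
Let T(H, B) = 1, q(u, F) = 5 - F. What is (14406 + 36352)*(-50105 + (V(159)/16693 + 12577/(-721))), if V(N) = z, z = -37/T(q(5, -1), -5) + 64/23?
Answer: -704261992497780550/276820019 ≈ -2.5441e+9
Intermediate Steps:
z = -787/23 (z = -37/1 + 64/23 = -37*1 + 64*(1/23) = -37 + 64/23 = -787/23 ≈ -34.217)
V(N) = -787/23
(14406 + 36352)*(-50105 + (V(159)/16693 + 12577/(-721))) = (14406 + 36352)*(-50105 + (-787/23/16693 + 12577/(-721))) = 50758*(-50105 + (-787/23*1/16693 + 12577*(-1/721))) = 50758*(-50105 + (-787/383939 - 12577/721)) = 50758*(-50105 - 4829368230/276820019) = 50758*(-13874896420225/276820019) = -704261992497780550/276820019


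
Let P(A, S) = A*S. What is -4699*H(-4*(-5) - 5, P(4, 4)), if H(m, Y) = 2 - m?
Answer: 61087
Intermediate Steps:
-4699*H(-4*(-5) - 5, P(4, 4)) = -4699*(2 - (-4*(-5) - 5)) = -4699*(2 - (20 - 5)) = -4699*(2 - 1*15) = -4699*(2 - 15) = -4699*(-13) = 61087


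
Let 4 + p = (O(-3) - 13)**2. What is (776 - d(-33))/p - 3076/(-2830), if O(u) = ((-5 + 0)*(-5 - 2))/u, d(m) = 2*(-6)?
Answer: 184019/76976 ≈ 2.3906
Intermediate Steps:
d(m) = -12
O(u) = 35/u (O(u) = (-5*(-7))/u = 35/u)
p = 5440/9 (p = -4 + (35/(-3) - 13)**2 = -4 + (35*(-1/3) - 13)**2 = -4 + (-35/3 - 13)**2 = -4 + (-74/3)**2 = -4 + 5476/9 = 5440/9 ≈ 604.44)
(776 - d(-33))/p - 3076/(-2830) = (776 - 1*(-12))/(5440/9) - 3076/(-2830) = (776 + 12)*(9/5440) - 3076*(-1/2830) = 788*(9/5440) + 1538/1415 = 1773/1360 + 1538/1415 = 184019/76976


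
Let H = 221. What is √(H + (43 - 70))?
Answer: √194 ≈ 13.928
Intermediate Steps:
√(H + (43 - 70)) = √(221 + (43 - 70)) = √(221 - 27) = √194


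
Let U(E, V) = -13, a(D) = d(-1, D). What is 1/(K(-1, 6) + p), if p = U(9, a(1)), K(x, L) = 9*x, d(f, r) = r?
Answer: -1/22 ≈ -0.045455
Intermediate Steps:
a(D) = D
p = -13
1/(K(-1, 6) + p) = 1/(9*(-1) - 13) = 1/(-9 - 13) = 1/(-22) = -1/22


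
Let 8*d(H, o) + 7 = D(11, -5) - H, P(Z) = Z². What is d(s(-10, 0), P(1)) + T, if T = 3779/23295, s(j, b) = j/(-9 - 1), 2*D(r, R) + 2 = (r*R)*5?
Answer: -6764971/372720 ≈ -18.150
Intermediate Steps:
D(r, R) = -1 + 5*R*r/2 (D(r, R) = -1 + ((r*R)*5)/2 = -1 + ((R*r)*5)/2 = -1 + (5*R*r)/2 = -1 + 5*R*r/2)
s(j, b) = -j/10 (s(j, b) = j/(-10) = j*(-⅒) = -j/10)
d(H, o) = -291/16 - H/8 (d(H, o) = -7/8 + ((-1 + (5/2)*(-5)*11) - H)/8 = -7/8 + ((-1 - 275/2) - H)/8 = -7/8 + (-277/2 - H)/8 = -7/8 + (-277/16 - H/8) = -291/16 - H/8)
T = 3779/23295 (T = 3779*(1/23295) = 3779/23295 ≈ 0.16222)
d(s(-10, 0), P(1)) + T = (-291/16 - (-1)*(-10)/80) + 3779/23295 = (-291/16 - ⅛*1) + 3779/23295 = (-291/16 - ⅛) + 3779/23295 = -293/16 + 3779/23295 = -6764971/372720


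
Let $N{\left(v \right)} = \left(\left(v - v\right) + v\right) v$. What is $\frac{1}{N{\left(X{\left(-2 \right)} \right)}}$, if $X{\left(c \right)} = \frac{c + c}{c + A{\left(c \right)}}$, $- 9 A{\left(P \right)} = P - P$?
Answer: $\frac{1}{4} \approx 0.25$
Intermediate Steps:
$A{\left(P \right)} = 0$ ($A{\left(P \right)} = - \frac{P - P}{9} = \left(- \frac{1}{9}\right) 0 = 0$)
$X{\left(c \right)} = 2$ ($X{\left(c \right)} = \frac{c + c}{c + 0} = \frac{2 c}{c} = 2$)
$N{\left(v \right)} = v^{2}$ ($N{\left(v \right)} = \left(0 + v\right) v = v v = v^{2}$)
$\frac{1}{N{\left(X{\left(-2 \right)} \right)}} = \frac{1}{2^{2}} = \frac{1}{4}$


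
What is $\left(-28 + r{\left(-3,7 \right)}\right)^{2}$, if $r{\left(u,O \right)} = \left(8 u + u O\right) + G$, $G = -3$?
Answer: $5776$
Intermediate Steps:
$r{\left(u,O \right)} = -3 + 8 u + O u$ ($r{\left(u,O \right)} = \left(8 u + u O\right) - 3 = \left(8 u + O u\right) - 3 = -3 + 8 u + O u$)
$\left(-28 + r{\left(-3,7 \right)}\right)^{2} = \left(-28 + \left(-3 + 8 \left(-3\right) + 7 \left(-3\right)\right)\right)^{2} = \left(-28 - 48\right)^{2} = \left(-76\right)^{2} = 5776$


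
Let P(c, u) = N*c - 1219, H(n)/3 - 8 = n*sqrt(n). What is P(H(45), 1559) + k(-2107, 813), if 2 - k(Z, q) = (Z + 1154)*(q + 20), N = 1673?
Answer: 832784 + 677565*sqrt(5) ≈ 2.3479e+6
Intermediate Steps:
H(n) = 24 + 3*n**(3/2) (H(n) = 24 + 3*(n*sqrt(n)) = 24 + 3*n**(3/2))
P(c, u) = -1219 + 1673*c (P(c, u) = 1673*c - 1219 = -1219 + 1673*c)
k(Z, q) = 2 - (20 + q)*(1154 + Z) (k(Z, q) = 2 - (Z + 1154)*(q + 20) = 2 - (1154 + Z)*(20 + q) = 2 - (20 + q)*(1154 + Z))
P(H(45), 1559) + k(-2107, 813) = (-1219 + 1673*(24 + 3*45**(3/2))) + (-23078 - 1154*813 - 20*(-2107) - 1*(-2107)*813) = (-1219 + 1673*(24 + 3*(135*sqrt(5)))) + (-23078 - 938202 + 42140 + 1712991) = (-1219 + 1673*(24 + 405*sqrt(5))) + 793851 = (-1219 + (40152 + 677565*sqrt(5))) + 793851 = (38933 + 677565*sqrt(5)) + 793851 = 832784 + 677565*sqrt(5)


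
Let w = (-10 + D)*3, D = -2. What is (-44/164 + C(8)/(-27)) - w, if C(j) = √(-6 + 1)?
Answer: 1465/41 - I*√5/27 ≈ 35.732 - 0.082817*I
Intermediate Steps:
w = -36 (w = (-10 - 2)*3 = -12*3 = -36)
C(j) = I*√5 (C(j) = √(-5) = I*√5)
(-44/164 + C(8)/(-27)) - w = (-44/164 + (I*√5)/(-27)) - 1*(-36) = (-44*1/164 + (I*√5)*(-1/27)) + 36 = (-11/41 - I*√5/27) + 36 = 1465/41 - I*√5/27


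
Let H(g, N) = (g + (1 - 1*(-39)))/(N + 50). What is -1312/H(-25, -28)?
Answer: -28864/15 ≈ -1924.3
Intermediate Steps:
H(g, N) = (40 + g)/(50 + N) (H(g, N) = (g + (1 + 39))/(50 + N) = (g + 40)/(50 + N) = (40 + g)/(50 + N))
-1312/H(-25, -28) = -1312*(50 - 28)/(40 - 25) = -1312/(15/22) = -1312/((1/22)*15) = -1312/15/22 = -1312*22/15 = -28864/15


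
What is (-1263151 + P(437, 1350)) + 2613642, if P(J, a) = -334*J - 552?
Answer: 1203981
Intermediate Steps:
P(J, a) = -552 - 334*J
(-1263151 + P(437, 1350)) + 2613642 = (-1263151 + (-552 - 334*437)) + 2613642 = (-1263151 + (-552 - 145958)) + 2613642 = (-1263151 - 146510) + 2613642 = -1409661 + 2613642 = 1203981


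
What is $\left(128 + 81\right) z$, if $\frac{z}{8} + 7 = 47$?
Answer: $66880$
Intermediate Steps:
$z = 320$ ($z = -56 + 8 \cdot 47 = -56 + 376 = 320$)
$\left(128 + 81\right) z = \left(128 + 81\right) 320 = 209 \cdot 320 = 66880$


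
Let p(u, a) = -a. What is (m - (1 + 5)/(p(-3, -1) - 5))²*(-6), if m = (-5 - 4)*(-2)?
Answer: -4563/2 ≈ -2281.5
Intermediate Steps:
m = 18 (m = -9*(-2) = 18)
(m - (1 + 5)/(p(-3, -1) - 5))²*(-6) = (18 - (1 + 5)/(-1*(-1) - 5))²*(-6) = (18 - 6/(1 - 5))²*(-6) = (18 - 6/(-4))²*(-6) = (18 - 6*(-1)/4)²*(-6) = (18 - 1*(-3/2))²*(-6) = (18 + 3/2)²*(-6) = (39/2)²*(-6) = (1521/4)*(-6) = -4563/2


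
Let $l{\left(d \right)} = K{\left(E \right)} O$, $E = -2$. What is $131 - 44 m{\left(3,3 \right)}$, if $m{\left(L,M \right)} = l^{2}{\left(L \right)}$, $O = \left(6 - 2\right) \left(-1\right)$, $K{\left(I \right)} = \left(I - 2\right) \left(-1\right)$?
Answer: $-11133$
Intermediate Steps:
$K{\left(I \right)} = 2 - I$ ($K{\left(I \right)} = \left(-2 + I\right) \left(-1\right) = 2 - I$)
$O = -4$ ($O = 4 \left(-1\right) = -4$)
$l{\left(d \right)} = -16$ ($l{\left(d \right)} = \left(2 - -2\right) \left(-4\right) = \left(2 + 2\right) \left(-4\right) = 4 \left(-4\right) = -16$)
$m{\left(L,M \right)} = 256$ ($m{\left(L,M \right)} = \left(-16\right)^{2} = 256$)
$131 - 44 m{\left(3,3 \right)} = 131 - 11264 = -11133$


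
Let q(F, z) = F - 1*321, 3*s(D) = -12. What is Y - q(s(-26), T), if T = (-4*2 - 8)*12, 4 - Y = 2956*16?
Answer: -46967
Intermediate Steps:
s(D) = -4 (s(D) = (⅓)*(-12) = -4)
Y = -47292 (Y = 4 - 2956*16 = 4 - 1*47296 = 4 - 47296 = -47292)
T = -192 (T = (-8 - 8)*12 = -16*12 = -192)
q(F, z) = -321 + F (q(F, z) = F - 321 = -321 + F)
Y - q(s(-26), T) = -47292 - (-321 - 4) = -47292 - 1*(-325) = -47292 + 325 = -46967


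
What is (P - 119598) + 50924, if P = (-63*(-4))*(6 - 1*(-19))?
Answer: -62374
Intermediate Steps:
P = 6300 (P = 252*(6 + 19) = 252*25 = 6300)
(P - 119598) + 50924 = (6300 - 119598) + 50924 = -113298 + 50924 = -62374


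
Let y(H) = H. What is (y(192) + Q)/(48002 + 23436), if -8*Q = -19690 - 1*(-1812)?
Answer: 9707/285752 ≈ 0.033970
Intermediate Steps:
Q = 8939/4 (Q = -(-19690 - 1*(-1812))/8 = -(-19690 + 1812)/8 = -⅛*(-17878) = 8939/4 ≈ 2234.8)
(y(192) + Q)/(48002 + 23436) = (192 + 8939/4)/(48002 + 23436) = (9707/4)/71438 = (9707/4)*(1/71438) = 9707/285752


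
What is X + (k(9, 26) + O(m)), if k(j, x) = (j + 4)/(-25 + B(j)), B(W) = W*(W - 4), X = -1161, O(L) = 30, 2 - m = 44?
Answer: -22607/20 ≈ -1130.3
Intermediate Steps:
m = -42 (m = 2 - 1*44 = 2 - 44 = -42)
B(W) = W*(-4 + W)
k(j, x) = (4 + j)/(-25 + j*(-4 + j)) (k(j, x) = (j + 4)/(-25 + j*(-4 + j)) = (4 + j)/(-25 + j*(-4 + j)))
X + (k(9, 26) + O(m)) = -1161 + ((4 + 9)/(-25 + 9*(-4 + 9)) + 30) = -1161 + (13/(-25 + 9*5) + 30) = -1161 + (13/(-25 + 45) + 30) = -1161 + (13/20 + 30) = -1161 + 613/20 = -22607/20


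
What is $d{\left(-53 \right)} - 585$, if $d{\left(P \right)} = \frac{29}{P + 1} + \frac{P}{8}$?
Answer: $- \frac{61587}{104} \approx -592.18$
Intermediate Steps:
$d{\left(P \right)} = \frac{29}{1 + P} + \frac{P}{8}$ ($d{\left(P \right)} = \frac{29}{1 + P} + P \frac{1}{8} = \frac{29}{1 + P} + \frac{P}{8}$)
$d{\left(-53 \right)} - 585 = \frac{232 - 53 + \left(-53\right)^{2}}{8 \left(1 - 53\right)} - 585 = \frac{232 - 53 + 2809}{8 \left(-52\right)} - 585 = \frac{1}{8} \left(- \frac{1}{52}\right) 2988 - 585 = - \frac{747}{104} - 585 = - \frac{61587}{104}$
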